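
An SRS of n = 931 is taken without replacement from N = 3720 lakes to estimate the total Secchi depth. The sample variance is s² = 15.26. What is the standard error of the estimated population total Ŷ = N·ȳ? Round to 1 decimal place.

412.4

Var(Ŷ) = N²·Var(ȳ) = N²·(1 − n/N)·s²/n.
f = 931/3720 = 0.25026882; Var(ȳ) = 0.74973118·15.26/931 = 0.012288827.
Var(Ŷ) = 3720² · 0.012288827 = 170057.7.
SE(Ŷ) = √(170057.7) = 412.4.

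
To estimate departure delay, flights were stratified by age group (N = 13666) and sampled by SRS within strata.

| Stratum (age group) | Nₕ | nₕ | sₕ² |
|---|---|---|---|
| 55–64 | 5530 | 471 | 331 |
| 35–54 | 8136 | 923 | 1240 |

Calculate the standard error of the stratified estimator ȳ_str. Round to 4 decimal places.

0.7262

Var(ȳ_str) = Σₕ Wₕ²(1 − fₕ)sₕ²/nₕ with Wₕ = Nₕ/N, N = 13666.
55–64: Wₕ = 0.40465389; term = 0.40465389²·(1 − 0.08517179)·331/471 = 0.10527229.
35–54: Wₕ = 0.59534611; term = 0.59534611²·(1 − 0.11344641)·1240/923 = 0.42214731.
Sum = 0.5274196.
SE = √(0.5274196) = 0.7262.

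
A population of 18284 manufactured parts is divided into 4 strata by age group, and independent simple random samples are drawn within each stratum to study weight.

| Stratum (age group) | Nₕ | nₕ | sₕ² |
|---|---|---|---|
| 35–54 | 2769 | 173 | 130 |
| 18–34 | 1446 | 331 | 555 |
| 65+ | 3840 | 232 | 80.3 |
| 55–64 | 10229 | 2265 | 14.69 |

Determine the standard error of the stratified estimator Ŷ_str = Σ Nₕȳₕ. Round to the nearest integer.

Var(Ŷ_str) = Σₕ Nₕ²(1 − fₕ)sₕ²/nₕ.
35–54: 2769²·(1 − 173/2769)·130/173 = 5.4016308 × 10^6.
18–34: 1446²·(1 − 331/1446)·555/331 = 2.7033866 × 10^6.
65+: 3840²·(1 − 232/3840)·80.3/232 = 4.7954052 × 10^6.
55–64: 10229²·(1 − 2265/10229)·14.69/2265 = 528345.51.
Sum = 1.3428768 × 10^7.
SE = √(1.3428768 × 10^7) = 3665.

3665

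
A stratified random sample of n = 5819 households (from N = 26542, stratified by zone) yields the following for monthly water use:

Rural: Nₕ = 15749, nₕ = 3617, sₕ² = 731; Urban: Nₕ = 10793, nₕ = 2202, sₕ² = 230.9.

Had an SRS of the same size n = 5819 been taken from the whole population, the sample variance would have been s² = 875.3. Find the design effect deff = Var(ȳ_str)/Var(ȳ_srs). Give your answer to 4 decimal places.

0.5842

Var(ȳ_str) = Σ Wₕ²(1−fₕ)sₕ²/nₕ with Wₕ = Nₕ/26542:
  Rural: (15749/26542)²·(1−3617/15749)·731/3617 = 0.054813428
  Urban: (10793/26542)²·(1−2202/10793)·230.9/2202 = 0.013801466
  → Var(ȳ_str) = 0.068614894.
Var(ȳ_srs) = (1 − 5819/26542)·875.3/5819 = 0.11744311.
deff = 0.068614894 / 0.11744311 = 0.5842.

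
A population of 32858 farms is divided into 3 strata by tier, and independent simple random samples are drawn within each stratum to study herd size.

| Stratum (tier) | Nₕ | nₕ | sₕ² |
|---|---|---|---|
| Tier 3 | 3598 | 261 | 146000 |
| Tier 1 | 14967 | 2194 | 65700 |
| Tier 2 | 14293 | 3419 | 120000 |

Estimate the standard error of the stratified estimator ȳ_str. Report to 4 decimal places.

Var(ȳ_str) = Σₕ Wₕ²(1 − fₕ)sₕ²/nₕ with Wₕ = Nₕ/N, N = 32858.
Tier 3: Wₕ = 0.10950149; term = 0.10950149²·(1 − 0.07254030)·146000/261 = 6.2208175.
Tier 1: Wₕ = 0.45550551; term = 0.45550551²·(1 − 0.14658916)·65700/2194 = 5.3024205.
Tier 2: Wₕ = 0.43499300; term = 0.43499300²·(1 − 0.23920800)·120000/3419 = 5.0525732.
Sum = 16.575811.
SE = √(16.575811) = 4.0713.

4.0713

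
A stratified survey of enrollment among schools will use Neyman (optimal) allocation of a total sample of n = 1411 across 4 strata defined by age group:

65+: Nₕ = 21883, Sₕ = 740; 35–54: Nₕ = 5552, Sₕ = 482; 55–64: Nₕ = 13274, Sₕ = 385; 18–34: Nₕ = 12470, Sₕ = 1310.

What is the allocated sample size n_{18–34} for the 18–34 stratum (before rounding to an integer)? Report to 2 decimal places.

Neyman allocation: nₕ = n·NₕSₕ / Σⱼ NⱼSⱼ.
Σ NⱼSⱼ = 21883·740 + 5552·482 + 13274·385 + 12470·1310 = 4.0315674 × 10^7.
n_{18–34} = 1411·12470·1310 / (4.0315674 × 10^7) = 571.73.

571.73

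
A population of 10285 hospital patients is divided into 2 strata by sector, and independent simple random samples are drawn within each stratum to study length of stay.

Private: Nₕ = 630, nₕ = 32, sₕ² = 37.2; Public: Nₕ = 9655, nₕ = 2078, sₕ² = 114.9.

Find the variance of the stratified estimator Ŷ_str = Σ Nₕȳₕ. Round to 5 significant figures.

4.4830 × 10^6

Var(Ŷ_str) = Σₕ Nₕ²(1 − fₕ)sₕ²/nₕ.
Private: 630²·(1 − 32/630)·37.2/32 = 437960.25.
Public: 9655²·(1 − 2078/9655)·114.9/2078 = 4.0450515 × 10^6.
Sum = 4.4830118 × 10^6.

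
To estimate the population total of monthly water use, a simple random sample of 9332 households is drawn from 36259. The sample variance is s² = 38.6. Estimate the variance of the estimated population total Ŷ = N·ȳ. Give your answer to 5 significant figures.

Var(Ŷ) = N²·Var(ȳ) = N²·(1 − n/N)·s²/n.
f = 9332/36259 = 0.25737058; Var(ȳ) = 0.74262942·38.6/9332 = 0.0030717419.
Var(Ŷ) = 36259² · 0.0030717419 = 4.0384654 × 10^6.

4.0385 × 10^6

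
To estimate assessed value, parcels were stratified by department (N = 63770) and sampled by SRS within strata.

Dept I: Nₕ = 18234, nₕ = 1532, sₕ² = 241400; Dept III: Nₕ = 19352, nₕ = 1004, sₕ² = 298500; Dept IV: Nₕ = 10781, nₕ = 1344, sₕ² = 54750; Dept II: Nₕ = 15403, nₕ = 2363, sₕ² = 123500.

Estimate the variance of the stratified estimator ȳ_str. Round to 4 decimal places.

Var(ȳ_str) = Σₕ Wₕ²(1 − fₕ)sₕ²/nₕ with Wₕ = Nₕ/N, N = 63770.
Dept I: Wₕ = 0.28593382; term = 0.28593382²·(1 − 0.08401887)·241400/1532 = 11.800383.
Dept III: Wₕ = 0.30346558; term = 0.30346558²·(1 − 0.05188094)·298500/1004 = 25.959264.
Dept IV: Wₕ = 0.16906069; term = 0.16906069²·(1 − 0.12466376)·54750/1344 = 1.0191662.
Dept II: Wₕ = 0.24153991; term = 0.24153991²·(1 − 0.15341167)·123500/2363 = 2.5813881.
Sum = 41.360201.

41.3602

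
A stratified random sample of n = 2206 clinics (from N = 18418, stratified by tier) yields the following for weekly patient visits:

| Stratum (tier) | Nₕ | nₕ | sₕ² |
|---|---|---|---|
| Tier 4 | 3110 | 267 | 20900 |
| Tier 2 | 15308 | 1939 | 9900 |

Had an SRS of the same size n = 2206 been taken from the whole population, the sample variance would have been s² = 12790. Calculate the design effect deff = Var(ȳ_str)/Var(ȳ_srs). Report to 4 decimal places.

Var(ȳ_str) = Σ Wₕ²(1−fₕ)sₕ²/nₕ with Wₕ = Nₕ/18418:
  Tier 4: (3110/18418)²·(1−267/3110)·20900/267 = 2.0402686
  Tier 2: (15308/18418)²·(1−1939/15308)·9900/1939 = 3.0802774
  → Var(ȳ_str) = 5.120546.
Var(ȳ_srs) = (1 − 2206/18418)·12790/2206 = 5.1033948.
deff = 5.120546 / 5.1033948 = 1.0034.

1.0034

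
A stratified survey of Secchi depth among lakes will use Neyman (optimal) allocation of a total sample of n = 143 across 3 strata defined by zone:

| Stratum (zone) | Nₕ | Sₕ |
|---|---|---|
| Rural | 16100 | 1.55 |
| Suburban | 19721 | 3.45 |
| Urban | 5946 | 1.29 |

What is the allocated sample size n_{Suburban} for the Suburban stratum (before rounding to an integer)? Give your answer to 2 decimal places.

Neyman allocation: nₕ = n·NₕSₕ / Σⱼ NⱼSⱼ.
Σ NⱼSⱼ = 16100·1.55 + 19721·3.45 + 5946·1.29 = 100662.79.
n_{Suburban} = 143·19721·3.45 / 100662.79 = 96.65.

96.65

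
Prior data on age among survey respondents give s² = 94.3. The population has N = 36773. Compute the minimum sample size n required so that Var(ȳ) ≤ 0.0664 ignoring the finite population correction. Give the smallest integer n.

Without fpc, n₀ = s²/D = 94.3/0.0664 = 1420.1807.
Rounding up, n = 1421.

1421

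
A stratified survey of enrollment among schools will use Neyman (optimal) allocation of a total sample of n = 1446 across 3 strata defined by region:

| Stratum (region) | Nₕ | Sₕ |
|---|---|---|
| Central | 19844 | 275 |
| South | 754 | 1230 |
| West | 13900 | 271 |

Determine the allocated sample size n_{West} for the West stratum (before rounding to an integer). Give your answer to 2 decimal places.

536.57

Neyman allocation: nₕ = n·NₕSₕ / Σⱼ NⱼSⱼ.
Σ NⱼSⱼ = 19844·275 + 754·1230 + 13900·271 = 1.015142 × 10^7.
n_{West} = 1446·13900·271 / (1.015142 × 10^7) = 536.57.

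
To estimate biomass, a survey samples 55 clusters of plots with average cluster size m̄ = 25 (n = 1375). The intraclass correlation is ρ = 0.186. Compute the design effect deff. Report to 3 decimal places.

deff = 1 + (25 − 1)·0.186 = 1 + 4.464 = 5.464.

5.464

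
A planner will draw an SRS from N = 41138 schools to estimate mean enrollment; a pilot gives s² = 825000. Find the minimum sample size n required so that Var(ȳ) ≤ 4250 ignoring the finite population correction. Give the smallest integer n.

195

Without fpc, n₀ = s²/D = 825000/4250 = 194.1176.
Rounding up, n = 195.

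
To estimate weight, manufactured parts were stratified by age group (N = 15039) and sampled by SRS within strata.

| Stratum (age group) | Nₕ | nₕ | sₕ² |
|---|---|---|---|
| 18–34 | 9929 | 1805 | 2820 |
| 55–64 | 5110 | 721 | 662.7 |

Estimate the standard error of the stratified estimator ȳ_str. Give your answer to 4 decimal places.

Var(ȳ_str) = Σₕ Wₕ²(1 − fₕ)sₕ²/nₕ with Wₕ = Nₕ/N, N = 15039.
18–34: Wₕ = 0.66021677; term = 0.66021677²·(1 − 0.18179071)·2820/1805 = 0.55719782.
55–64: Wₕ = 0.33978323; term = 0.33978323²·(1 − 0.14109589)·662.7/721 = 0.091144458.
Sum = 0.64834228.
SE = √(0.64834228) = 0.8052.

0.8052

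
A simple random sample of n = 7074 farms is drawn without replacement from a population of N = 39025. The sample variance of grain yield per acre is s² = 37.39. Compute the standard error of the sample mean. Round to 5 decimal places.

0.06578

Under SRS without replacement, Var(ȳ) = (1 − f)·s²/n with f = n/N = 7074/39025 = 0.18126842.
Var(ȳ) = (1 − 0.18126842)·37.39/7074 = 0.81873158·0.0052855527 = 0.0043274489.
SE(ȳ) = √(0.0043274489) = 0.06578.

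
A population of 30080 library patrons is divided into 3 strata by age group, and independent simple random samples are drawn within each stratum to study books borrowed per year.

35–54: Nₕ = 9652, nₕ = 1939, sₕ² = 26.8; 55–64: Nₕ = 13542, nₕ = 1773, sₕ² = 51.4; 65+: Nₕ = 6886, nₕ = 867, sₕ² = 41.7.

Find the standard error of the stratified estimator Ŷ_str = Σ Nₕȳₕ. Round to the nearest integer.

Var(Ŷ_str) = Σₕ Nₕ²(1 − fₕ)sₕ²/nₕ.
35–54: 9652²·(1 − 1939/9652)·26.8/1939 = 1.028958 × 10^6.
55–64: 13542²·(1 − 1773/13542)·51.4/1773 = 4.62037 × 10^6.
65+: 6886²·(1 − 867/6886)·41.7/867 = 1.9934636 × 10^6.
Sum = 7.6427916 × 10^6.
SE = √(7.6427916 × 10^6) = 2765.

2765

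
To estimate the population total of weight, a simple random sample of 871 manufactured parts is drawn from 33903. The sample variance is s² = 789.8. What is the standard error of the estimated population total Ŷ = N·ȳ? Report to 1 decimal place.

31866.6

Var(Ŷ) = N²·Var(ȳ) = N²·(1 − n/N)·s²/n.
f = 871/33903 = 0.02569094; Var(ȳ) = 0.97430906·789.8/871 = 0.88347795.
Var(Ŷ) = 33903² · 0.88347795 = 1.0154814 × 10^9.
SE(Ŷ) = √(1.0154814 × 10^9) = 31866.6.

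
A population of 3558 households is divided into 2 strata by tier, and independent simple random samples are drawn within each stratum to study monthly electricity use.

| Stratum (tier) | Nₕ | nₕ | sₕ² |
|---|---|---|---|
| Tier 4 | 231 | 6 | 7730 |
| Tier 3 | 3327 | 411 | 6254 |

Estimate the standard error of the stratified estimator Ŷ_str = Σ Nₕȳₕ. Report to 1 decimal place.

14648.7

Var(Ŷ_str) = Σₕ Nₕ²(1 − fₕ)sₕ²/nₕ.
Tier 4: 231²·(1 − 6/231)·7730/6 = 6.6961125 × 10^7.
Tier 3: 3327²·(1 − 411/3327)·6254/411 = 1.476238 × 10^8.
Sum = 2.1458493 × 10^8.
SE = √(2.1458493 × 10^8) = 14648.7.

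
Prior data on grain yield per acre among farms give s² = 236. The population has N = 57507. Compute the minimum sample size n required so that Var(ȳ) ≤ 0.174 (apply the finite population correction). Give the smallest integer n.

Without fpc, n₀ = s²/D = 236/0.174 = 1356.3218.
With fpc, (1 − n/N)·s²/n ≤ D requires n ≥ n₀/(1 + n₀/N) = 1356.3218/(1 + 1356.3218/57507) = 1325.0696.
Rounding up, n = 1326.

1326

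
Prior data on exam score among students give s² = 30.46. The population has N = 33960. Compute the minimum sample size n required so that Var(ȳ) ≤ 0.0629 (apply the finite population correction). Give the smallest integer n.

478

Without fpc, n₀ = s²/D = 30.46/0.0629 = 484.2607.
With fpc, (1 − n/N)·s²/n ≤ D requires n ≥ n₀/(1 + n₀/N) = 484.2607/(1 + 484.2607/33960) = 477.4524.
Rounding up, n = 478.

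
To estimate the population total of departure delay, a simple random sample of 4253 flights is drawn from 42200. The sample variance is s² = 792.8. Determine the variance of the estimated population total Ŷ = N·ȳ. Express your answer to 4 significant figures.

2.985 × 10^8

Var(Ŷ) = N²·Var(ȳ) = N²·(1 − n/N)·s²/n.
f = 4253/42200 = 0.10078199; Var(ȳ) = 0.89921801·792.8/4253 = 0.16762286.
Var(Ŷ) = 42200² · 0.16762286 = 2.9850949 × 10^8.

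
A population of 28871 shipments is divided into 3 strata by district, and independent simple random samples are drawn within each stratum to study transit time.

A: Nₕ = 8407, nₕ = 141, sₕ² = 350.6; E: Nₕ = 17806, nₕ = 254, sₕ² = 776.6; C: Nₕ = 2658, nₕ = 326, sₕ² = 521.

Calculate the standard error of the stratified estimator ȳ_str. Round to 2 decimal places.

Var(ȳ_str) = Σₕ Wₕ²(1 − fₕ)sₕ²/nₕ with Wₕ = Nₕ/N, N = 28871.
A: Wₕ = 0.29119185; term = 0.29119185²·(1 − 0.01677174)·350.6/141 = 0.207303.
E: Wₕ = 0.61674344; term = 0.61674344²·(1 − 0.01426485)·776.6/254 = 1.1463916.
C: Wₕ = 0.09206470; term = 0.09206470²·(1 − 0.12264861)·521/326 = 0.011884475.
Sum = 1.3655791.
SE = √(1.3655791) = 1.17.

1.17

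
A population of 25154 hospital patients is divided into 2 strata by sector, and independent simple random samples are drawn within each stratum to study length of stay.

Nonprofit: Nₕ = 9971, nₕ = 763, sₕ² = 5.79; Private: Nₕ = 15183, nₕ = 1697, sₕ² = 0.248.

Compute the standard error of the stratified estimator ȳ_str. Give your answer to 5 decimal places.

Var(ȳ_str) = Σₕ Wₕ²(1 − fₕ)sₕ²/nₕ with Wₕ = Nₕ/N, N = 25154.
Nonprofit: Wₕ = 0.39639819; term = 0.39639819²·(1 − 0.07652191)·5.79/763 = 0.0011011436.
Private: Wₕ = 0.60360181; term = 0.60360181²·(1 − 0.11176974)·0.248/1697 = 4.7292957 × 10^-5.
Sum = 0.0011484366.
SE = √(0.0011484366) = 0.03389.

0.03389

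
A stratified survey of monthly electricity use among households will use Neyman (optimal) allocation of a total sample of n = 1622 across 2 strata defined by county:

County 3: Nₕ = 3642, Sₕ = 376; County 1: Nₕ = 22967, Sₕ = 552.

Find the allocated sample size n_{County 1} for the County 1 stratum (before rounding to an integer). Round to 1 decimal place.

1463.9

Neyman allocation: nₕ = n·NₕSₕ / Σⱼ NⱼSⱼ.
Σ NⱼSⱼ = 3642·376 + 22967·552 = 1.4047176 × 10^7.
n_{County 1} = 1622·22967·552 / (1.4047176 × 10^7) = 1463.9.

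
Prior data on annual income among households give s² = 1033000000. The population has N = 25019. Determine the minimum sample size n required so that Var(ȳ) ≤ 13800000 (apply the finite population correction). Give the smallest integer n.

Without fpc, n₀ = s²/D = 1033000000/13800000 = 74.8551.
With fpc, (1 − n/N)·s²/n ≤ D requires n ≥ n₀/(1 + n₀/N) = 74.8551/(1 + 74.8551/25019) = 74.6318.
Rounding up, n = 75.

75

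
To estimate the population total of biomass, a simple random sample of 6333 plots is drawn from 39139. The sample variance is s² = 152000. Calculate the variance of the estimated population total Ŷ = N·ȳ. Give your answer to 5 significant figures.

Var(Ŷ) = N²·Var(ȳ) = N²·(1 − n/N)·s²/n.
f = 6333/39139 = 0.16180792; Var(ȳ) = 0.83819208·152000/6333 = 20.117669.
Var(Ŷ) = 39139² · 20.117669 = 3.0817479 × 10^10.

3.0817 × 10^10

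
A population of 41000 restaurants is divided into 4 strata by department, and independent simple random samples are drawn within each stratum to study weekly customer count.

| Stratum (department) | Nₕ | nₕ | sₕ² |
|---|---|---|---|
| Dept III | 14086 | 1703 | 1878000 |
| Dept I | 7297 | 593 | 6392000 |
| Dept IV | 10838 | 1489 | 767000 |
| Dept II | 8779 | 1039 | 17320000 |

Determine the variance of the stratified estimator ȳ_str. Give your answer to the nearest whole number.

Var(ȳ_str) = Σₕ Wₕ²(1 − fₕ)sₕ²/nₕ with Wₕ = Nₕ/N, N = 41000.
Dept III: Wₕ = 0.34356098; term = 0.34356098²·(1 − 0.12090018)·1878000/1703 = 114.42654.
Dept I: Wₕ = 0.17797561; term = 0.17797561²·(1 − 0.08126627)·6392000/593 = 313.68425.
Dept IV: Wₕ = 0.26434146; term = 0.26434146²·(1 − 0.13738697)·767000/1489 = 31.048974.
Dept II: Wₕ = 0.21412195; term = 0.21412195²·(1 − 0.11835061)·17320000/1039 = 673.83046.
Sum = 1132.9902.

1133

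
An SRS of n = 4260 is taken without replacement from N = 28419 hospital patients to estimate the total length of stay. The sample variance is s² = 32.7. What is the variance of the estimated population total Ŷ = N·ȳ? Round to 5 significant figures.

5.2702 × 10^6

Var(Ŷ) = N²·Var(ȳ) = N²·(1 − n/N)·s²/n.
f = 4260/28419 = 0.14989971; Var(ȳ) = 0.85010029·32.7/4260 = 0.0065254177.
Var(Ŷ) = 28419² · 0.0065254177 = 5.2701855 × 10^6.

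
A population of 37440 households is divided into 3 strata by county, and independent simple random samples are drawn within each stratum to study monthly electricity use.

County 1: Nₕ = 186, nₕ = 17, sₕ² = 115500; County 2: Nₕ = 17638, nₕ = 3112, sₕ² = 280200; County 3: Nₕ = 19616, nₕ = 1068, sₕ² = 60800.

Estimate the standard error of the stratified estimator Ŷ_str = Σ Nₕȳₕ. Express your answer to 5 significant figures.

209750

Var(Ŷ_str) = Σₕ Nₕ²(1 − fₕ)sₕ²/nₕ.
County 1: 186²·(1 − 17/186)·115500/17 = 2.1356629 × 10^8.
County 2: 17638²·(1 − 3112/17638)·280200/3112 = 2.3068742 × 10^10.
County 3: 19616²·(1 − 1068/19616)·60800/1068 = 2.071285 × 10^10.
Sum = 4.3995158 × 10^10.
SE = √(4.3995158 × 10^10) = 209750.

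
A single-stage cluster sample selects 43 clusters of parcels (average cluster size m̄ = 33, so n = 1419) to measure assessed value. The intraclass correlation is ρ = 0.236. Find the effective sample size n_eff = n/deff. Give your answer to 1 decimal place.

165.9

deff = 1 + (33 − 1)·0.236 = 1 + 7.552 = 8.552.
n_eff = 1419 / 8.552 = 165.9.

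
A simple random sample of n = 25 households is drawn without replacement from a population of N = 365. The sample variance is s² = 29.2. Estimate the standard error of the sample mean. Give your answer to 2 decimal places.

1.04

Under SRS without replacement, Var(ȳ) = (1 − f)·s²/n with f = n/N = 25/365 = 0.06849315.
Var(ȳ) = (1 − 0.06849315)·29.2/25 = 0.93150685·1.168 = 1.088.
SE(ȳ) = √(1.088) = 1.04.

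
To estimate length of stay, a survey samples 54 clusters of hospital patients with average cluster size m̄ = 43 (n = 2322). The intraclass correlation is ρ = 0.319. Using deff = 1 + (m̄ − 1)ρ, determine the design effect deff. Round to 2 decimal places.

deff = 1 + (43 − 1)·0.319 = 1 + 13.398 = 14.398.

14.40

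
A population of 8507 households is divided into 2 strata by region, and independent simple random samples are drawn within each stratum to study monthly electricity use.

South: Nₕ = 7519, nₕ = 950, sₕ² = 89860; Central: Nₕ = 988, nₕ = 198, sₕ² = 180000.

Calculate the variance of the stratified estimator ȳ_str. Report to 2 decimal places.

Var(ȳ_str) = Σₕ Wₕ²(1 − fₕ)sₕ²/nₕ with Wₕ = Nₕ/N, N = 8507.
South: Wₕ = 0.88386035; term = 0.88386035²·(1 − 0.12634659)·89860/950 = 64.557884.
Central: Wₕ = 0.11613965; term = 0.11613965²·(1 − 0.20040486)·180000/198 = 9.8047943.
Sum = 74.362678.

74.36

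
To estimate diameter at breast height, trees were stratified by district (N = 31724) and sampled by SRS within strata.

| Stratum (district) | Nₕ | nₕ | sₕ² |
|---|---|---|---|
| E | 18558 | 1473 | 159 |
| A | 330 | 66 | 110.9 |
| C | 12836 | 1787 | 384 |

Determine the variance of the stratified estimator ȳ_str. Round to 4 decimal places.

Var(ȳ_str) = Σₕ Wₕ²(1 − fₕ)sₕ²/nₕ with Wₕ = Nₕ/N, N = 31724.
E: Wₕ = 0.58498298; term = 0.58498298²·(1 − 0.07937278)·159/1473 = 0.034006712.
A: Wₕ = 0.01040222; term = 0.01040222²·(1 − 0.20000000)·110.9/66 = 1.4545531 × 10^-4.
C: Wₕ = 0.40461480; term = 0.40461480²·(1 − 0.13921782)·384/1787 = 0.030281924.
Sum = 0.064434091.

0.0644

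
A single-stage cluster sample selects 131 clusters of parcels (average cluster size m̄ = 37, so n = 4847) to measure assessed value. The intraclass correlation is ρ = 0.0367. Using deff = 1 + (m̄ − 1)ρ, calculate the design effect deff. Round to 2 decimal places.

deff = 1 + (37 − 1)·0.0367 = 1 + 1.3212 = 2.3212.

2.32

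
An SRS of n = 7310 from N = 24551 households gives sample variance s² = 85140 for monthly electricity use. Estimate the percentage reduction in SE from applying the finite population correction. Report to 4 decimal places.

f = n/N = 7310/24551 = 0.29774755.
SE_no-fpc = √(s²/n) = 3.4127788; SE_fpc = √((1−f)s²/n) = 2.8599258.
Ratio = √(1−f) = 0.83800504. Reduction = 100·(1 − 0.83800504) = 16.1995%.

16.1995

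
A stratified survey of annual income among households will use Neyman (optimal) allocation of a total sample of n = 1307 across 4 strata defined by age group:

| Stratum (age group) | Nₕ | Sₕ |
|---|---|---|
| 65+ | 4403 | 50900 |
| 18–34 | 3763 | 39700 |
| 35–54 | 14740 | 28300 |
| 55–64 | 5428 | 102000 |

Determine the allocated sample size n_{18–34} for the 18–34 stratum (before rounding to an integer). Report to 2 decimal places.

Neyman allocation: nₕ = n·NₕSₕ / Σⱼ NⱼSⱼ.
Σ NⱼSⱼ = 4403·50900 + 3763·39700 + 14740·28300 + 5428·102000 = 1.3443018 × 10^9.
n_{18–34} = 1307·3763·39700 / (1.3443018 × 10^9) = 145.25.

145.25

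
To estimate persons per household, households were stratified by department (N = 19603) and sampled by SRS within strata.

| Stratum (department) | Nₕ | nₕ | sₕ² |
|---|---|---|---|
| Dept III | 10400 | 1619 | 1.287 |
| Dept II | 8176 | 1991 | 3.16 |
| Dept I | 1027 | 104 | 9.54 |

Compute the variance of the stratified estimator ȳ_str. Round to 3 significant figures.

Var(ȳ_str) = Σₕ Wₕ²(1 − fₕ)sₕ²/nₕ with Wₕ = Nₕ/N, N = 19603.
Dept III: Wₕ = 0.53053104; term = 0.53053104²·(1 − 0.15567308)·1.287/1619 = 1.8891391 × 10^-4.
Dept II: Wₕ = 0.41707902; term = 0.41707902²·(1 − 0.24351761)·3.16/1991 = 2.088581 × 10^-4.
Dept I: Wₕ = 0.05238994; term = 0.05238994²·(1 − 0.10126582)·9.54/104 = 2.2627788 × 10^-4.
Sum = 6.2404989 × 10^-4.

6.24 × 10^-4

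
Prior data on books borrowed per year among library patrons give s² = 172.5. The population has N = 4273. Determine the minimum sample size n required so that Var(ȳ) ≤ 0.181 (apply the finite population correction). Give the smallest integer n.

780

Without fpc, n₀ = s²/D = 172.5/0.181 = 953.0387.
With fpc, (1 − n/N)·s²/n ≤ D requires n ≥ n₀/(1 + n₀/N) = 953.0387/(1 + 953.0387/4273) = 779.2392.
Rounding up, n = 780.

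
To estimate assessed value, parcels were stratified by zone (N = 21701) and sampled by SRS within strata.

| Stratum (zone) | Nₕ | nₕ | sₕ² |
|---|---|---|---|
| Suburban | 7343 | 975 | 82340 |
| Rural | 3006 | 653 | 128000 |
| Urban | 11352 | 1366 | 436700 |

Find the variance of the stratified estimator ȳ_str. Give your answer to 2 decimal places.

88.28

Var(ȳ_str) = Σₕ Wₕ²(1 − fₕ)sₕ²/nₕ with Wₕ = Nₕ/N, N = 21701.
Suburban: Wₕ = 0.33837150; term = 0.33837150²·(1 − 0.13277952)·82340/975 = 8.3853913.
Rural: Wₕ = 0.13851896; term = 0.13851896²·(1 − 0.21723220)·128000/653 = 2.9440704.
Urban: Wₕ = 0.52310953; term = 0.52310953²·(1 − 0.12033122)·436700/1366 = 76.955018.
Sum = 88.28448.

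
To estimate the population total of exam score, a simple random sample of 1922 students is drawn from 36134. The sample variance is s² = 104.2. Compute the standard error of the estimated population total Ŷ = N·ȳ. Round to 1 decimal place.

Var(Ŷ) = N²·Var(ȳ) = N²·(1 − n/N)·s²/n.
f = 1922/36134 = 0.05319090; Var(ȳ) = 0.94680910·104.2/1922 = 0.051330649.
Var(Ŷ) = 36134² · 0.051330649 = 6.7020681 × 10^7.
SE(Ŷ) = √(6.7020681 × 10^7) = 8186.6.

8186.6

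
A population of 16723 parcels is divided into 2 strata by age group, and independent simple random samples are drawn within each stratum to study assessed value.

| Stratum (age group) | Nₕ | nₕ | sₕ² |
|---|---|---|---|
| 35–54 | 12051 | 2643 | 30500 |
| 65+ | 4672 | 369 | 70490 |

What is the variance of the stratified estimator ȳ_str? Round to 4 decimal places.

18.4108

Var(ȳ_str) = Σₕ Wₕ²(1 − fₕ)sₕ²/nₕ with Wₕ = Nₕ/N, N = 16723.
35–54: Wₕ = 0.72062429; term = 0.72062429²·(1 − 0.21931790)·30500/2643 = 4.6783714.
65+: Wₕ = 0.27937571; term = 0.27937571²·(1 − 0.07898116)·70490/369 = 13.732416.
Sum = 18.410787.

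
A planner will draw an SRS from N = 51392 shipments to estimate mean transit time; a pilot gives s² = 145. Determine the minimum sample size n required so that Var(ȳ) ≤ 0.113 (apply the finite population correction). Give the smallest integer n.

1252

Without fpc, n₀ = s²/D = 145/0.113 = 1283.1858.
With fpc, (1 − n/N)·s²/n ≤ D requires n ≥ n₀/(1 + n₀/N) = 1283.1858/(1 + 1283.1858/51392) = 1251.9269.
Rounding up, n = 1252.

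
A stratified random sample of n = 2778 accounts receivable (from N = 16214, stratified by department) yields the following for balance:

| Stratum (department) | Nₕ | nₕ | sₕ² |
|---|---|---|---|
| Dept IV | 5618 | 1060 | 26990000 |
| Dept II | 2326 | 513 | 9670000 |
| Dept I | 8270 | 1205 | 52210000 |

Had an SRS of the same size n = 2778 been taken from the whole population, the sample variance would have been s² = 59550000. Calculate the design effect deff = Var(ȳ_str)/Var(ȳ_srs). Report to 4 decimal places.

0.6987

Var(ȳ_str) = Σ Wₕ²(1−fₕ)sₕ²/nₕ with Wₕ = Nₕ/16214:
  Dept IV: (5618/16214)²·(1−1060/5618)·26990000/1060 = 2480.1202
  Dept II: (2326/16214)²·(1−513/2326)·9670000/513 = 302.36832
  Dept I: (8270/16214)²·(1−1205/8270)·52210000/1205 = 9629.5055
  → Var(ȳ_str) = 12411.994.
Var(ȳ_srs) = (1 − 2778/16214)·59550000/2778 = 17763.533.
deff = 12411.994 / 17763.533 = 0.6987.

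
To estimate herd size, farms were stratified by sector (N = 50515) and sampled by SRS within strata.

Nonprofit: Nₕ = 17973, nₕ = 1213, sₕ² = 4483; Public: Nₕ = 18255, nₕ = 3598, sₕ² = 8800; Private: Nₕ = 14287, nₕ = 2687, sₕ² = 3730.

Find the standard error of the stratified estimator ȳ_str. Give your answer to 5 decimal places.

0.88481

Var(ȳ_str) = Σₕ Wₕ²(1 − fₕ)sₕ²/nₕ with Wₕ = Nₕ/N, N = 50515.
Nonprofit: Wₕ = 0.35579531; term = 0.35579531²·(1 − 0.06749012)·4483/1213 = 0.43627649.
Public: Wₕ = 0.36137781; term = 0.36137781²·(1 − 0.19709669)·8800/3598 = 0.25645296.
Private: Wₕ = 0.28282688; term = 0.28282688²·(1 − 0.18807307)·3730/2687 = 0.090157007.
Sum = 0.78288646.
SE = √(0.78288646) = 0.88481.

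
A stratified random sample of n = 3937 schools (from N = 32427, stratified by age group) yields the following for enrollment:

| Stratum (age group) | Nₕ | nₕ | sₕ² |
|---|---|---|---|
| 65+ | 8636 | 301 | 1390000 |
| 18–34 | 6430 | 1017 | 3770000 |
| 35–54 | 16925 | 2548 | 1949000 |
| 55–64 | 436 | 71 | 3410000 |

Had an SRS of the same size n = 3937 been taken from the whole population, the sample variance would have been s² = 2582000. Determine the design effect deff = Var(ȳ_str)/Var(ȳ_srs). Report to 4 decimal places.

Var(ȳ_str) = Σ Wₕ²(1−fₕ)sₕ²/nₕ with Wₕ = Nₕ/32427:
  65+: (8636/32427)²·(1−301/8636)·1390000/301 = 316.12075
  18–34: (6430/32427)²·(1−1017/6430)·3770000/1017 = 122.70319
  35–54: (16925/32427)²·(1−2548/16925)·1949000/2548 = 177.00919
  55–64: (436/32427)²·(1−71/436)·3410000/71 = 7.2687853
  → Var(ȳ_str) = 623.10192.
Var(ȳ_srs) = (1 − 3937/32427)·2582000/3937 = 576.20431.
deff = 623.10192 / 576.20431 = 1.0814.

1.0814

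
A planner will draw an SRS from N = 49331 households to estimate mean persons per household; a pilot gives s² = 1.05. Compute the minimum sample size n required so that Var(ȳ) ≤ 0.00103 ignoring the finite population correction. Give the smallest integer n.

1020

Without fpc, n₀ = s²/D = 1.05/0.00103 = 1019.4175.
Rounding up, n = 1020.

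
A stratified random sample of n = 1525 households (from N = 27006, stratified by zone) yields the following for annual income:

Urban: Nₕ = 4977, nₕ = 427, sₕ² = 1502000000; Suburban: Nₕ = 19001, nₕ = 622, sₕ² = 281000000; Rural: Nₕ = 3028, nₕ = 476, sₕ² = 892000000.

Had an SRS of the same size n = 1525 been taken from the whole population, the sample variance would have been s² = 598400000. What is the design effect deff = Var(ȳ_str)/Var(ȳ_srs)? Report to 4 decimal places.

0.9329

Var(ȳ_str) = Σ Wₕ²(1−fₕ)sₕ²/nₕ with Wₕ = Nₕ/27006:
  Urban: (4977/27006)²·(1−427/4977)·1502000000/427 = 109219.6
  Suburban: (19001/27006)²·(1−622/19001)·281000000/622 = 216318.54
  Rural: (3028/27006)²·(1−476/3028)·892000000/476 = 19855.184
  → Var(ȳ_str) = 345393.32.
Var(ȳ_srs) = (1 − 1525/27006)·598400000/1525 = 370235.4.
deff = 345393.32 / 370235.4 = 0.9329.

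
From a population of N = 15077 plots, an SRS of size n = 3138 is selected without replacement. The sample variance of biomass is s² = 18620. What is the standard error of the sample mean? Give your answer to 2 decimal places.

2.17

Under SRS without replacement, Var(ȳ) = (1 − f)·s²/n with f = n/N = 3138/15077 = 0.20813159.
Var(ȳ) = (1 − 0.20813159)·18620/3138 = 0.79186841·5.9337157 = 4.698722.
SE(ȳ) = √(4.698722) = 2.17.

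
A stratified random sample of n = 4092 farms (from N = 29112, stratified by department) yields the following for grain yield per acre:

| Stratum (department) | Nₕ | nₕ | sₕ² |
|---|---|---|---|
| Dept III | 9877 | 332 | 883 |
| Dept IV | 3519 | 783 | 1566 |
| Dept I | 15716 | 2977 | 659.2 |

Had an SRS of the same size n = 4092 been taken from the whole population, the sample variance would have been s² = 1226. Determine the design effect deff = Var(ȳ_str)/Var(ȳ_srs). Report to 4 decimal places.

1.4404

Var(ȳ_str) = Σ Wₕ²(1−fₕ)sₕ²/nₕ with Wₕ = Nₕ/29112:
  Dept III: (9877/29112)²·(1−332/9877)·883/332 = 0.29585541
  Dept IV: (3519/29112)²·(1−783/3519)·1566/783 = 0.022720677
  Dept I: (15716/29112)²·(1−2977/15716)·659.2/2977 = 0.052308424
  → Var(ȳ_str) = 0.37088451.
Var(ȳ_srs) = (1 − 4092/29112)·1226/4092 = 0.25749578.
deff = 0.37088451 / 0.25749578 = 1.4404.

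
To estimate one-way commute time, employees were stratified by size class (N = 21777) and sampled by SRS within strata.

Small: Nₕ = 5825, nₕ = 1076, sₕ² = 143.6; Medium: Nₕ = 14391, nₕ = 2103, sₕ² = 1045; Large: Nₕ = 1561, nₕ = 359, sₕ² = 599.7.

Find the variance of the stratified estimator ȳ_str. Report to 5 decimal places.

Var(ȳ_str) = Σₕ Wₕ²(1 − fₕ)sₕ²/nₕ with Wₕ = Nₕ/N, N = 21777.
Small: Wₕ = 0.26748404; term = 0.26748404²·(1 − 0.18472103)·143.6/1076 = 0.007784741.
Medium: Wₕ = 0.66083483; term = 0.66083483²·(1 − 0.14613300)·1045/2103 = 0.18529047.
Large: Wₕ = 0.07168113; term = 0.07168113²·(1 − 0.22998078)·599.7/359 = 0.00660923.
Sum = 0.19968444.

0.19968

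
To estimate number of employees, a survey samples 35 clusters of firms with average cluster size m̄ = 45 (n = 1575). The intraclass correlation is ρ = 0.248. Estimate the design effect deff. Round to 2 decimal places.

11.91

deff = 1 + (45 − 1)·0.248 = 1 + 10.912 = 11.912.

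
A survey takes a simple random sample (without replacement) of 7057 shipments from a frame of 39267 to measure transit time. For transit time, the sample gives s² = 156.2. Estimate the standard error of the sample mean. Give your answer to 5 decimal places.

Under SRS without replacement, Var(ȳ) = (1 − f)·s²/n with f = n/N = 7057/39267 = 0.17971834.
Var(ȳ) = (1 − 0.17971834)·156.2/7057 = 0.82028166·0.022134051 = 0.018156156.
SE(ȳ) = √(0.018156156) = 0.13474.

0.13474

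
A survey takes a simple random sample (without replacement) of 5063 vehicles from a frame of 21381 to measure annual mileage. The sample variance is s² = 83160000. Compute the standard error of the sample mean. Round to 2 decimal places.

111.96

Under SRS without replacement, Var(ȳ) = (1 − f)·s²/n with f = n/N = 5063/21381 = 0.23679903.
Var(ȳ) = (1 − 0.23679903)·83160000/5063 = 0.76320097·16425.044 = 12535.61.
SE(ȳ) = √(12535.61) = 111.96.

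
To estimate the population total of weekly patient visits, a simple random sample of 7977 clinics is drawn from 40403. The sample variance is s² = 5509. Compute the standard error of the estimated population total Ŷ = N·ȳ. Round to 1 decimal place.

30079.5

Var(Ŷ) = N²·Var(ȳ) = N²·(1 − n/N)·s²/n.
f = 7977/40403 = 0.19743583; Var(ȳ) = 0.80256417·5509/7977 = 0.55425924.
Var(Ŷ) = 40403² · 0.55425924 = 9.0477412 × 10^8.
SE(Ŷ) = √(9.0477412 × 10^8) = 30079.5.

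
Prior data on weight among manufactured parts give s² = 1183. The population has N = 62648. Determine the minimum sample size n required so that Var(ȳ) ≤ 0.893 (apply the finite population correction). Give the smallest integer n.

Without fpc, n₀ = s²/D = 1183/0.893 = 1324.7480.
With fpc, (1 − n/N)·s²/n ≤ D requires n ≥ n₀/(1 + n₀/N) = 1324.7480/(1 + 1324.7480/62648) = 1297.3151.
Rounding up, n = 1298.

1298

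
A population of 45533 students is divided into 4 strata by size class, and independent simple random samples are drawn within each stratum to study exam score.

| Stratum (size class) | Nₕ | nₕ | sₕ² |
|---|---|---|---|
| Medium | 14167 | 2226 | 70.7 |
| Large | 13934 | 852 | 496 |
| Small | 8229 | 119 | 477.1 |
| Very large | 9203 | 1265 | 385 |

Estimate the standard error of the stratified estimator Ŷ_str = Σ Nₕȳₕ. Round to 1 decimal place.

20032.2

Var(Ŷ_str) = Σₕ Nₕ²(1 − fₕ)sₕ²/nₕ.
Medium: 14167²·(1 − 2226/14167)·70.7/2226 = 5.3729506 × 10^6.
Large: 13934²·(1 − 852/13934)·496/852 = 1.0611873 × 10^8.
Small: 8229²·(1 − 119/8229)·477.1/119 = 2.6756566 × 10^8.
Very large: 9203²·(1 − 1265/9203)·385/1265 = 2.2233648 × 10^7.
Sum = 4.0129099 × 10^8.
SE = √(4.0129099 × 10^8) = 20032.2.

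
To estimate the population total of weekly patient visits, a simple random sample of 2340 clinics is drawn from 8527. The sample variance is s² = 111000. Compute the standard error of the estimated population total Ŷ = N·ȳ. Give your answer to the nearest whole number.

50026

Var(Ŷ) = N²·Var(ȳ) = N²·(1 − n/N)·s²/n.
f = 2340/8527 = 0.27442242; Var(ȳ) = 0.72557758·111000/2340 = 34.418424.
Var(Ŷ) = 8527² · 34.418424 = 2.5025543 × 10^9.
SE(Ŷ) = √(2.5025543 × 10^9) = 50026.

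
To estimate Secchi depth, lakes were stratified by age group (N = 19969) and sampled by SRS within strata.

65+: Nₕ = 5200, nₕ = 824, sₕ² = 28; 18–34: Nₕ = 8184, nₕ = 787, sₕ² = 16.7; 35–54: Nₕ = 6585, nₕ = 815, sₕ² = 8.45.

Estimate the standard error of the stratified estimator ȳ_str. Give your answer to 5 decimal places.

0.07841

Var(ȳ_str) = Σₕ Wₕ²(1 − fₕ)sₕ²/nₕ with Wₕ = Nₕ/N, N = 19969.
65+: Wₕ = 0.26040363; term = 0.26040363²·(1 − 0.15846154)·28/824 = 0.0019390939.
18–34: Wₕ = 0.40983524; term = 0.40983524²·(1 − 0.09616325)·16.7/787 = 0.0032214422.
35–54: Wₕ = 0.32976113; term = 0.32976113²·(1 − 0.12376614)·8.45/815 = 9.8791154 × 10^-4.
Sum = 0.0061484476.
SE = √(0.0061484476) = 0.07841.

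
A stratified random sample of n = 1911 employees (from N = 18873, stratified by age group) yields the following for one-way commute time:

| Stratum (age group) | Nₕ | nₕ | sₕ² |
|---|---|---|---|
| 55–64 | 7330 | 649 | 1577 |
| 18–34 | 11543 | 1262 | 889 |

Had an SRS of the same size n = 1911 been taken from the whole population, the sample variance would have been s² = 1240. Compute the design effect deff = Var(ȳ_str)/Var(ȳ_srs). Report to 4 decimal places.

Var(ȳ_str) = Σ Wₕ²(1−fₕ)sₕ²/nₕ with Wₕ = Nₕ/18873:
  55–64: (7330/18873)²·(1−649/7330)·1577/649 = 0.33408007
  18–34: (11543/18873)²·(1−1262/11543)·889/1262 = 0.23470081
  → Var(ȳ_str) = 0.56878088.
Var(ȳ_srs) = (1 − 1911/18873)·1240/1911 = 0.58317261.
deff = 0.56878088 / 0.58317261 = 0.9753.

0.9753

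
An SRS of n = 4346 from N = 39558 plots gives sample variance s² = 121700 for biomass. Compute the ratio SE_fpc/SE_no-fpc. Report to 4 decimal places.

f = n/N = 4346/39558 = 0.10986400.
SE_no-fpc = √(s²/n) = 5.2917635; SE_fpc = √((1−f)s²/n) = 4.9926211.
Ratio = √(1−f) = 0.94347019.

0.9435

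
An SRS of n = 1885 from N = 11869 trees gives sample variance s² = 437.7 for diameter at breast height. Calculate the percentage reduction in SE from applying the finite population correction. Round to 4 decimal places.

f = n/N = 1885/11869 = 0.15881709.
SE_no-fpc = √(s²/n) = 0.481873; SE_fpc = √((1−f)s²/n) = 0.44195476.
Ratio = √(1−f) = 0.91716024. Reduction = 100·(1 − 0.91716024) = 8.2840%.

8.2840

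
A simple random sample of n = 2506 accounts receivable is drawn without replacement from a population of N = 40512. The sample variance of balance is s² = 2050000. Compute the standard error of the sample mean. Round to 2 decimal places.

Under SRS without replacement, Var(ȳ) = (1 − f)·s²/n with f = n/N = 2506/40512 = 0.06185821.
Var(ȳ) = (1 − 0.06185821)·2050000/2506 = 0.93814179·818.03671 = 767.43442.
SE(ȳ) = √(767.43442) = 27.70.

27.70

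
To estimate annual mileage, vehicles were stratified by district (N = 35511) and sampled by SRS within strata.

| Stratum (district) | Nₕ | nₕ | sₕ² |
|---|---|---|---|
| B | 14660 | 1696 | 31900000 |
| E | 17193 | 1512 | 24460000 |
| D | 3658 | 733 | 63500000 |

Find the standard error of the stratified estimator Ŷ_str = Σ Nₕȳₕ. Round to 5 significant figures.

Var(Ŷ_str) = Σₕ Nₕ²(1 − fₕ)sₕ²/nₕ.
B: 14660²·(1 − 1696/14660)·31900000/1696 = 3.5746854 × 10^12.
E: 17193²·(1 − 1512/17193)·24460000/1512 = 4.3614418 × 10^12.
D: 3658²·(1 − 733/3658)·63500000/733 = 9.2691374 × 10^11.
Sum = 8.8630409 × 10^12.
SE = √(8.8630409 × 10^12) = 2.9771 × 10^6.

2.9771 × 10^6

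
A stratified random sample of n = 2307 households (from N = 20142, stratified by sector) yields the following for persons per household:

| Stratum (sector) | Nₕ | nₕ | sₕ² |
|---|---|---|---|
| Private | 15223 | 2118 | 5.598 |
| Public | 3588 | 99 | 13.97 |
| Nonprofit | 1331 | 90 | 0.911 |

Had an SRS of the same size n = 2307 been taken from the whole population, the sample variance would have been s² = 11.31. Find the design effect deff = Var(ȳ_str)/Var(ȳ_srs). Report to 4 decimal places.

Var(ȳ_str) = Σ Wₕ²(1−fₕ)sₕ²/nₕ with Wₕ = Nₕ/20142:
  Private: (15223/20142)²·(1−2118/15223)·5.598/2118 = 0.0012996878
  Public: (3588/20142)²·(1−99/3588)·13.97/99 = 0.0043542106
  Nonprofit: (1331/20142)²·(1−90/1331)·0.911/90 = 4.1211699 × 10^-5
  → Var(ȳ_str) = 0.0056951101.
Var(ȳ_srs) = (1 − 2307/20142)·11.31/2307 = 0.0043409575.
deff = 0.0056951101 / 0.0043409575 = 1.3119.

1.3119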